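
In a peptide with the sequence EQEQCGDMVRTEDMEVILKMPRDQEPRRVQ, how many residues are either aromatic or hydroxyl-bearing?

Aromatic: F, W, Y. Hydroxyl-bearing: S, T, Y.
Aromatic residues here: none (0).
Hydroxyl-bearing residues here: T11 (1).
(Y belongs to both groups, but none appear in this sequence.) Total = 0 + 1 = 1.

1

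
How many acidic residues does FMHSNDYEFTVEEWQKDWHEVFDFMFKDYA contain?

The acidic residues are Asp (D) and Glu (E), whose side chains end in a carboxylate group.
Matching residues: D6, E8, E12, E13, D17, E20, D23, D28.

8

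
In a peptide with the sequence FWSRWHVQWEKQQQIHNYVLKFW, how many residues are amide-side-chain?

5

Asparagine (N) and glutamine (Q) have uncharged amide side chains.
Matching residues: Q8, Q12, Q13, Q14, N17.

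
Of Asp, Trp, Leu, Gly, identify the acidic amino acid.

Asp

Only D (aspartate) and E (glutamate) carry a side-chain carboxylic acid.
Of the listed options, only Asp belongs to this group.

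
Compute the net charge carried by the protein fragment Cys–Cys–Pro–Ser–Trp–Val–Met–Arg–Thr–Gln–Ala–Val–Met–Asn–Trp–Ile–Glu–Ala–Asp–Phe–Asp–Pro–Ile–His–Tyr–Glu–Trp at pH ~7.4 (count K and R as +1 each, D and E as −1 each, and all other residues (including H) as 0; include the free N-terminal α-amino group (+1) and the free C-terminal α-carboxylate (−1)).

-3

Positive (K, R): Arg8 → +1.
Negative (D, E): Glu17, Asp19, Asp21, Glu26 → −4.
The N-terminus (+1) and C-terminus (−1) cancel.
Net charge = (+1) + (−4) = −3.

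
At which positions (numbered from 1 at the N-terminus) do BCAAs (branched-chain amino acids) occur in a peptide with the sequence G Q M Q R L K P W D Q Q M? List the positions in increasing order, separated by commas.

6

Valine (V), leucine (L), and isoleucine (I) are the branched-chain amino acids.
Matching residues: L6.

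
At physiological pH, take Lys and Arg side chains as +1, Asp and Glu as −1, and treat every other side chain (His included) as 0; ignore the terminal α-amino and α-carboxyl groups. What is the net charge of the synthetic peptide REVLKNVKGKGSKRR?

Positive (K, R): R1, K5, K8, K10, K13, R14, R15 → +7.
Negative (D, E): E2 → −1.
Net charge = (+7) + (−1) = +6.

+6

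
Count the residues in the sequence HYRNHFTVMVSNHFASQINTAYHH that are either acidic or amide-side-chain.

Acidic: D, E. Amide-side-chain: N, Q.
Acidic residues here: none (0).
Amide-side-chain residues here: N4, N12, Q17, N19 (4).
The two groups share no amino acid, so total = 0 + 4 = 4.

4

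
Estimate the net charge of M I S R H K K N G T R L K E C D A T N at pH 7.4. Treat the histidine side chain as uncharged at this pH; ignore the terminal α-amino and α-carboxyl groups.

+3

Near pH 7.4, K and R contribute +1 each, D and E contribute −1 each, and every other side chain (His included, as stated) is uncharged.
Positive (K, R): R4, K6, K7, R11, K13 → +5.
Negative (D, E): E14, D16 → −2.
Net charge = (+5) + (−2) = +3.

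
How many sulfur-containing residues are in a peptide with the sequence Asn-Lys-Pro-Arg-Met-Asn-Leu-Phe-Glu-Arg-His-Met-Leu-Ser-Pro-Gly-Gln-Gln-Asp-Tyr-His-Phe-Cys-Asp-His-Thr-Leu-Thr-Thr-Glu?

3

Cysteine (C, thiol) and methionine (M, thioether) are the two sulfur-containing amino acids.
Matching residues: Met5, Met12, Cys23.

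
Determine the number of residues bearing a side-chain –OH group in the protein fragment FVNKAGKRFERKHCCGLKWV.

0

Serine (S), threonine (T), and tyrosine (Y) each carry a hydroxyl group on the side chain.
None of the 20 residues belong to this group.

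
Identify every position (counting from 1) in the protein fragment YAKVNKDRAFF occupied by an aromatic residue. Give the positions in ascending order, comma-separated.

F, W, and Y each carry an aromatic ring on the side chain.
Matching residues: Y1, F10, F11.

1, 10, 11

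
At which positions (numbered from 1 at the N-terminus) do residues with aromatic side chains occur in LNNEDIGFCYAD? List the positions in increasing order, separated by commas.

8, 10

Phenylalanine (F), tryptophan (W), and tyrosine (Y) have aromatic ring side chains.
Matching residues: F8, Y10.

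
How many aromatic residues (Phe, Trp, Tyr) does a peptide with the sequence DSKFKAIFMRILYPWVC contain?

Matching residues: F4, F8, Y13, W15.

4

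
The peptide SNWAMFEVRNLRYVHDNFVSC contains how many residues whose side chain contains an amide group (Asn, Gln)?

3

Matching residues: N2, N10, N17.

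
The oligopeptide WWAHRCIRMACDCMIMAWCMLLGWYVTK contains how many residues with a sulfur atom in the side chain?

The sulfur-bearing residues are cysteine (–SH) and methionine (–S–CH₃).
Matching residues: C6, M9, C11, C13, M14, M16, C19, M20.

8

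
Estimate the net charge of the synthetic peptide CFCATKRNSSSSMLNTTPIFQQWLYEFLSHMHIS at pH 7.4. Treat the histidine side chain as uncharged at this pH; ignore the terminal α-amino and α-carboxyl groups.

Near pH 7.4, K and R contribute +1 each, D and E contribute −1 each, and every other side chain (His included, as stated) is uncharged.
Positive (K, R): K6, R7 → +2.
Negative (D, E): E26 → −1.
Net charge = (+2) + (−1) = +1.

+1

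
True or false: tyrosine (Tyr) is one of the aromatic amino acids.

True

F, W, and Y each carry an aromatic ring on the side chain.
Tyrosine is in this group.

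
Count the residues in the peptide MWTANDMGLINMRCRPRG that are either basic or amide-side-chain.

Basic: H, K, R. Amide-side-chain: N, Q.
Basic residues here: R13, R15, R17 (3).
Amide-side-chain residues here: N5, N11 (2).
The two groups share no amino acid, so total = 3 + 2 = 5.

5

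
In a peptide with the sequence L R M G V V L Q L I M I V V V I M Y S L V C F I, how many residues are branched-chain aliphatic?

Valine (V), leucine (L), and isoleucine (I) are the branched-chain amino acids.
Matching residues: L1, V5, V6, L7, L9, I10, I12, V13, V14, V15, I16, L20, V21, I24.

14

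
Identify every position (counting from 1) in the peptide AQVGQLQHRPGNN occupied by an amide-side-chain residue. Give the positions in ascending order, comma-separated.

2, 5, 7, 12, 13

Asparagine (N) and glutamine (Q) have uncharged amide side chains.
Matching residues: Q2, Q5, Q7, N12, N13.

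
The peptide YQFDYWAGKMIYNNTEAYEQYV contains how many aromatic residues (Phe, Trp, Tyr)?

Matching residues: Y1, F3, Y5, W6, Y12, Y18, Y21.

7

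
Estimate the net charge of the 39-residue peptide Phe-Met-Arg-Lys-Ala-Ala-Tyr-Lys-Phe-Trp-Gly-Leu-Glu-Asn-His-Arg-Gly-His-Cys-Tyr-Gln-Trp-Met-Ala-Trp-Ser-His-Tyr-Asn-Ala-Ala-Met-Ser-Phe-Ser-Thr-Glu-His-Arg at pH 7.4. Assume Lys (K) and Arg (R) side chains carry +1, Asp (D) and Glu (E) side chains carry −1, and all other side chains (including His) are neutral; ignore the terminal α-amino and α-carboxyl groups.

+3

Positive (K, R): Arg3, Lys4, Lys8, Arg16, Arg39 → +5.
Negative (D, E): Glu13, Glu37 → −2.
Net charge = (+5) + (−2) = +3.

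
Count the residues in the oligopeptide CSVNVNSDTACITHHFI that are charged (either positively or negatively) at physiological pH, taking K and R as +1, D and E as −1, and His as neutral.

1

Charged side chains at pH ~7.4: K, R (positive); D, E (negative).
Matching residues: D8.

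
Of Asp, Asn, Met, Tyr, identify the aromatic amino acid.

F, W, and Y each carry an aromatic ring on the side chain.
Of the listed options, only Tyr belongs to this group.

Tyr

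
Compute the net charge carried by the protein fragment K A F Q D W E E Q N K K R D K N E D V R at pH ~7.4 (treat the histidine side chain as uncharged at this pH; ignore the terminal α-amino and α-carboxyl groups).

0

The side chains ionized at physiological pH are Lys/Arg (+1) and Asp/Glu (−1); with His treated as neutral, nothing else contributes.
Positive (K, R): K1, K11, K12, R13, K15, R20 → +6.
Negative (D, E): D5, E7, E8, D14, E17, D18 → −6.
Net charge = (+6) + (−6) = 0.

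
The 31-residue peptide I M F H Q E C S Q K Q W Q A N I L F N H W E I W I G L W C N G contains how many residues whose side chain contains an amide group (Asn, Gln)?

7

Matching residues: Q5, Q9, Q11, Q13, N15, N19, N30.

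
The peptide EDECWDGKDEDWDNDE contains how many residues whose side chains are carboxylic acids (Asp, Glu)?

Matching residues: E1, D2, E3, D6, D9, E10, D11, D13, D15, E16.

10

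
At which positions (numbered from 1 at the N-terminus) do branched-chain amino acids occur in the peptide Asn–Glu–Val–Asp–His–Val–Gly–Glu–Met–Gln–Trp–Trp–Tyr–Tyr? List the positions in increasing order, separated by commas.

Valine (V), leucine (L), and isoleucine (I) are the branched-chain amino acids.
Matching residues: Val3, Val6.

3, 6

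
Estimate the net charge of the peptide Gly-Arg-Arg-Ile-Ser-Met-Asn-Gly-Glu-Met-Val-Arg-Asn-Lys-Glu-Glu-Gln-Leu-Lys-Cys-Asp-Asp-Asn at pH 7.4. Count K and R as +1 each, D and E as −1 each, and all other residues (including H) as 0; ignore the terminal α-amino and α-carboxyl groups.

Positive (K, R): Arg2, Arg3, Arg12, Lys14, Lys19 → +5.
Negative (D, E): Glu9, Glu15, Glu16, Asp21, Asp22 → −5.
Net charge = (+5) + (−5) = 0.

0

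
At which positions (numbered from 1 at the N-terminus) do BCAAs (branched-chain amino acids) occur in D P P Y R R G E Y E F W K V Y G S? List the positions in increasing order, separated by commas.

14

V, L, and I make up the branched-chain aliphatic group.
Matching residues: V14.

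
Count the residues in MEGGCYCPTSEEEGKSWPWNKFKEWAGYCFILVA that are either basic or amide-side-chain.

4

Basic: H, K, R. Amide-side-chain: N, Q.
Basic residues here: K15, K21, K23 (3).
Amide-side-chain residues here: N20 (1).
The two groups share no amino acid, so total = 3 + 1 = 4.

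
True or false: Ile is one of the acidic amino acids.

Only D (aspartate) and E (glutamate) carry a side-chain carboxylic acid.
Isoleucine is not in this group.

False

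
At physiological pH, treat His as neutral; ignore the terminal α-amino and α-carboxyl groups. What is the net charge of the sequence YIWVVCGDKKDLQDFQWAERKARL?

+1

The side chains ionized at physiological pH are Lys/Arg (+1) and Asp/Glu (−1); with His treated as neutral, nothing else contributes.
Positive (K, R): K9, K10, R20, K21, R23 → +5.
Negative (D, E): D8, D11, D14, E19 → −4.
Net charge = (+5) + (−4) = +1.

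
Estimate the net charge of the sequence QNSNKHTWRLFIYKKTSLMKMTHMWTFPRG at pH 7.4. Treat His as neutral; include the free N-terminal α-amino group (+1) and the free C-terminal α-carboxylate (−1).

Near pH 7.4, K and R contribute +1 each, D and E contribute −1 each, and every other side chain (His included, as stated) is uncharged.
Positive (K, R): K5, R9, K14, K15, K20, R29 → +6.
Negative (D, E): none → −0.
The N-terminus (+1) and C-terminus (−1) cancel.
Net charge = (+6) + (−0) = +6.

+6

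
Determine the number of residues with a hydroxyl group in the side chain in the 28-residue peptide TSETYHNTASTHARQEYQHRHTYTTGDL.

12

Serine (S), threonine (T), and tyrosine (Y) each carry a hydroxyl group on the side chain.
Matching residues: T1, S2, T4, Y5, T8, S10, T11, Y17, T22, Y23, T24, T25.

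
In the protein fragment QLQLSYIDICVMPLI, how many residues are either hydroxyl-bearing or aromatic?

2

Hydroxyl-bearing: S, T, Y. Aromatic: F, W, Y.
Hydroxyl-bearing residues here: S5, Y6 (2).
Aromatic residues here: Y6 (1).
Y is in both groups, so the 1 Y residue must not be double-counted.
Total = 2 + 1 − 1 = 2.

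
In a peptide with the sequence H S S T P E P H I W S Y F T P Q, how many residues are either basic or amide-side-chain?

3

Basic: H, K, R. Amide-side-chain: N, Q.
Basic residues here: H1, H8 (2).
Amide-side-chain residues here: Q16 (1).
The two groups share no amino acid, so total = 2 + 1 = 3.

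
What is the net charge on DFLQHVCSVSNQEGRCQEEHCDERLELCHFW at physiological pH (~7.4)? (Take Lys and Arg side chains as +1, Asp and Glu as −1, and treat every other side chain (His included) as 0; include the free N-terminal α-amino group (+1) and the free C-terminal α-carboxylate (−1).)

Positive (K, R): R15, R24 → +2.
Negative (D, E): D1, E13, E18, E19, D22, E23, E26 → −7.
The N-terminus (+1) and C-terminus (−1) cancel.
Net charge = (+2) + (−7) = −5.

-5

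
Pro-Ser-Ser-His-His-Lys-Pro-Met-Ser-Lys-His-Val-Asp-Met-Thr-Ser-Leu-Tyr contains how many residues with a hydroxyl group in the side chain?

6

The –OH-bearing residues are Ser, Thr (aliphatic alcohols), and Tyr (phenol).
Matching residues: Ser2, Ser3, Ser9, Thr15, Ser16, Tyr18.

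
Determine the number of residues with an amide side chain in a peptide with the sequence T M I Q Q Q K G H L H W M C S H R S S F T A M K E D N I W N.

The amide-side-chain residues are Asn (N) and Gln (Q).
Matching residues: Q4, Q5, Q6, N27, N30.

5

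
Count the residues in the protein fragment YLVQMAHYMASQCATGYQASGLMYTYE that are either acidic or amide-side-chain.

4

Acidic: D, E. Amide-side-chain: N, Q.
Acidic residues here: E27 (1).
Amide-side-chain residues here: Q4, Q12, Q18 (3).
The two groups share no amino acid, so total = 1 + 3 = 4.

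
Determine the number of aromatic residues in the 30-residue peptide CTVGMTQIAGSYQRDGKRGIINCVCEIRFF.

The aromatic amino acids are Phe (F, benzyl), Trp (W, indole), and Tyr (Y, phenol).
Matching residues: Y12, F29, F30.

3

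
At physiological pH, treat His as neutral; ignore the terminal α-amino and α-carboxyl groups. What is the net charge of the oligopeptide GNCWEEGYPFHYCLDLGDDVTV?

-5

The side chains ionized at physiological pH are Lys/Arg (+1) and Asp/Glu (−1); with His treated as neutral, nothing else contributes.
Positive (K, R): none → +0.
Negative (D, E): E5, E6, D15, D18, D19 → −5.
Net charge = (+0) + (−5) = −5.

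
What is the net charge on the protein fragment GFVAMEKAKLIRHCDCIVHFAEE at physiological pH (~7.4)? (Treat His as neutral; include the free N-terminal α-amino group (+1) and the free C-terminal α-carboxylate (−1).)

Near pH 7.4, K and R contribute +1 each, D and E contribute −1 each, and every other side chain (His included, as stated) is uncharged.
Positive (K, R): K7, K9, R12 → +3.
Negative (D, E): E6, D15, E22, E23 → −4.
The N-terminus (+1) and C-terminus (−1) cancel.
Net charge = (+3) + (−4) = −1.

-1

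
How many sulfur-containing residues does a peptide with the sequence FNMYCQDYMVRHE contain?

Cysteine (C, thiol) and methionine (M, thioether) are the two sulfur-containing amino acids.
Matching residues: M3, C5, M9.

3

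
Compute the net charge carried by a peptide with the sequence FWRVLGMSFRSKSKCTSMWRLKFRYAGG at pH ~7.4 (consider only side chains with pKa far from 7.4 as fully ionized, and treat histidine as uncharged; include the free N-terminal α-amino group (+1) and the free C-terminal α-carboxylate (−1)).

+7

At pH ~7.4 the Lys and Arg side chains are protonated (+1), the Asp and Glu side chains are deprotonated (−1), and with His taken as neutral all other side chains carry no charge.
Positive (K, R): R3, R10, K12, K14, R20, K22, R24 → +7.
Negative (D, E): none → −0.
The N-terminus (+1) and C-terminus (−1) cancel.
Net charge = (+7) + (−0) = +7.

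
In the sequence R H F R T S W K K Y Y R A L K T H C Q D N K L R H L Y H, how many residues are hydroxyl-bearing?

6

S, T, and Y are the three residues with a side-chain hydroxyl.
Matching residues: T5, S6, Y10, Y11, T16, Y27.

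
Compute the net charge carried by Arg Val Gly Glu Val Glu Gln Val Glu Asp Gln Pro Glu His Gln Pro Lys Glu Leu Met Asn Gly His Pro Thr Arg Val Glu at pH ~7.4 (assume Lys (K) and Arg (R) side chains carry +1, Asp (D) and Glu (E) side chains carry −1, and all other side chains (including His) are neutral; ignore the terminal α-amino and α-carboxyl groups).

Positive (K, R): Arg1, Lys17, Arg26 → +3.
Negative (D, E): Glu4, Glu6, Glu9, Asp10, Glu13, Glu18, Glu28 → −7.
Net charge = (+3) + (−7) = −4.

-4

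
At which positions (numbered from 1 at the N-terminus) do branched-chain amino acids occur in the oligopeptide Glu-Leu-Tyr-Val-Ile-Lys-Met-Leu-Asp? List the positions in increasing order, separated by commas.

2, 4, 5, 8

The BCAAs are Val, Leu, and Ile — aliphatic side chains with a branch point.
Matching residues: Leu2, Val4, Ile5, Leu8.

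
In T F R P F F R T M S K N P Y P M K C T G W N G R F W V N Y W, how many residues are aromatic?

F, W, and Y each carry an aromatic ring on the side chain.
Matching residues: F2, F5, F6, Y14, W21, F25, W26, Y29, W30.

9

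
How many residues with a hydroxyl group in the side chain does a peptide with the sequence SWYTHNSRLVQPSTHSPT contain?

The –OH-bearing residues are Ser, Thr (aliphatic alcohols), and Tyr (phenol).
Matching residues: S1, Y3, T4, S7, S13, T14, S16, T18.

8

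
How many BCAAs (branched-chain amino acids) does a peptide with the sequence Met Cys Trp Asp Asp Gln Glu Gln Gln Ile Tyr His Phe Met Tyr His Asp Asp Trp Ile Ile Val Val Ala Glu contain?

5

V, L, and I make up the branched-chain aliphatic group.
Matching residues: Ile10, Ile20, Ile21, Val22, Val23.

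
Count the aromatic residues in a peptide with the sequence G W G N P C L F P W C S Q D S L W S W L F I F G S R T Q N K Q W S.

F, W, and Y each carry an aromatic ring on the side chain.
Matching residues: W2, F8, W10, W17, W19, F21, F23, W32.

8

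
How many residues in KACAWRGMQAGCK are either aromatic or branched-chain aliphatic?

Aromatic: F, W, Y. Branched-chain aliphatic: I, L, V.
Aromatic residues here: W5 (1).
Branched-chain aliphatic residues here: none (0).
The two groups share no amino acid, so total = 1 + 0 = 1.

1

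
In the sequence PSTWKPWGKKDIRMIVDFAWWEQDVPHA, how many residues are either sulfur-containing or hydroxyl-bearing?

Sulfur-containing: C, M. Hydroxyl-bearing: S, T, Y.
Sulfur-containing residues here: M14 (1).
Hydroxyl-bearing residues here: S2, T3 (2).
The two groups share no amino acid, so total = 1 + 2 = 3.

3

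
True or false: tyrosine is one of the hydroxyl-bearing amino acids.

Serine (S), threonine (T), and tyrosine (Y) each carry a hydroxyl group on the side chain.
Tyrosine is in this group.

True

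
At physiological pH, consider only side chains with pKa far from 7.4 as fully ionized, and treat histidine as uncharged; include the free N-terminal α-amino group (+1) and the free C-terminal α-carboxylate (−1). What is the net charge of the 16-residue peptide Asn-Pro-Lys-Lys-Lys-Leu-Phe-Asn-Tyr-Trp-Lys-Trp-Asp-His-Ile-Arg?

+4

The side chains ionized at physiological pH are Lys/Arg (+1) and Asp/Glu (−1); with His treated as neutral, nothing else contributes.
Positive (K, R): Lys3, Lys4, Lys5, Lys11, Arg16 → +5.
Negative (D, E): Asp13 → −1.
The N-terminus (+1) and C-terminus (−1) cancel.
Net charge = (+5) + (−1) = +4.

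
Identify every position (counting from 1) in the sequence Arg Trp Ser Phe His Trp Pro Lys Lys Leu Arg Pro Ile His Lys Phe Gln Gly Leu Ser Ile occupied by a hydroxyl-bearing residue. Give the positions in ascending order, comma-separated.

Matching residues: Ser3, Ser20.

3, 20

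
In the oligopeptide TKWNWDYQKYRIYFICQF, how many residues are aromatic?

The aromatic amino acids are Phe (F, benzyl), Trp (W, indole), and Tyr (Y, phenol).
Matching residues: W3, W5, Y7, Y10, Y13, F14, F18.

7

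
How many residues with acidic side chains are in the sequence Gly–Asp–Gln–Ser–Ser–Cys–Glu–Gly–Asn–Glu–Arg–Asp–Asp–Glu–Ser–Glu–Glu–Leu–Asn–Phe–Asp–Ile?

9

Only D (aspartate) and E (glutamate) carry a side-chain carboxylic acid.
Matching residues: Asp2, Glu7, Glu10, Asp12, Asp13, Glu14, Glu16, Glu17, Asp21.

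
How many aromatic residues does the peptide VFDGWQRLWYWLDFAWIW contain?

8

Phenylalanine (F), tryptophan (W), and tyrosine (Y) have aromatic ring side chains.
Matching residues: F2, W5, W9, Y10, W11, F14, W16, W18.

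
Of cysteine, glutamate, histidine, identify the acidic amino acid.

The acidic residues are Asp (D) and Glu (E), whose side chains end in a carboxylate group.
Of the listed options, only glutamate belongs to this group.

glutamate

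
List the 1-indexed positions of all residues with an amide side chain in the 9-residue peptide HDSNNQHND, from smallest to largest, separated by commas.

Asparagine (N) and glutamine (Q) have uncharged amide side chains.
Matching residues: N4, N5, Q6, N8.

4, 5, 6, 8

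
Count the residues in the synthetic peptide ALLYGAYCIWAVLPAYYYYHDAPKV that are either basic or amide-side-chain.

Basic: H, K, R. Amide-side-chain: N, Q.
Basic residues here: H20, K24 (2).
Amide-side-chain residues here: none (0).
The two groups share no amino acid, so total = 2 + 0 = 2.

2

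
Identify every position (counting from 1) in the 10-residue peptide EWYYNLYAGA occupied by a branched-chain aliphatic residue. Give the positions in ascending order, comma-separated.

6

Matching residues: L6.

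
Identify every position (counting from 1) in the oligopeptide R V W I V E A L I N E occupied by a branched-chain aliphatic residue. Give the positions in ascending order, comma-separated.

2, 4, 5, 8, 9

Matching residues: V2, I4, V5, L8, I9.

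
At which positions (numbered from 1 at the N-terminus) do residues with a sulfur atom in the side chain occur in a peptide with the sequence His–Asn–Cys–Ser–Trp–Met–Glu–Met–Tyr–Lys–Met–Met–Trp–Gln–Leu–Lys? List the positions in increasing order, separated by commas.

3, 6, 8, 11, 12

Cysteine (C, thiol) and methionine (M, thioether) are the two sulfur-containing amino acids.
Matching residues: Cys3, Met6, Met8, Met11, Met12.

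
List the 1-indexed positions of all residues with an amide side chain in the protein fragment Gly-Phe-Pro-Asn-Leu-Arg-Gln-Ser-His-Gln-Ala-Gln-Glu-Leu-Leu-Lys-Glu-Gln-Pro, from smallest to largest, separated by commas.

4, 7, 10, 12, 18

Asparagine (N) and glutamine (Q) have uncharged amide side chains.
Matching residues: Asn4, Gln7, Gln10, Gln12, Gln18.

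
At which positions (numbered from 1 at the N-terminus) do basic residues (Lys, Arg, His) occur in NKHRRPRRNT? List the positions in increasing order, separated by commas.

Matching residues: K2, H3, R4, R5, R7, R8.

2, 3, 4, 5, 7, 8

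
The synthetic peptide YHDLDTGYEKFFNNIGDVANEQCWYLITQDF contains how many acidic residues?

Only D (aspartate) and E (glutamate) carry a side-chain carboxylic acid.
Matching residues: D3, D5, E9, D17, E21, D30.

6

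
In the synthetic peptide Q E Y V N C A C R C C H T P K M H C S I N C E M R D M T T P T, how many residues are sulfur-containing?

9

Cysteine (C, thiol) and methionine (M, thioether) are the two sulfur-containing amino acids.
Matching residues: C6, C8, C10, C11, M16, C18, C22, M24, M27.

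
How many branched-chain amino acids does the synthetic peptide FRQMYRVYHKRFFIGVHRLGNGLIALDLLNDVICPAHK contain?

11

V, L, and I make up the branched-chain aliphatic group.
Matching residues: V7, I14, V16, L19, L23, I24, L26, L28, L29, V32, I33.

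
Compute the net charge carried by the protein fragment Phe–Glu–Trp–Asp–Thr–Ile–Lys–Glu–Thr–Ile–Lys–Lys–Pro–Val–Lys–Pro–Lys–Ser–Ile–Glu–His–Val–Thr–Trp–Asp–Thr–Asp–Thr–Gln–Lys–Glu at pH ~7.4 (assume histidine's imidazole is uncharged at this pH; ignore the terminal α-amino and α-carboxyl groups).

-1

At pH ~7.4 the Lys and Arg side chains are protonated (+1), the Asp and Glu side chains are deprotonated (−1), and with His taken as neutral all other side chains carry no charge.
Positive (K, R): Lys7, Lys11, Lys12, Lys15, Lys17, Lys30 → +6.
Negative (D, E): Glu2, Asp4, Glu8, Glu20, Asp25, Asp27, Glu31 → −7.
Net charge = (+6) + (−7) = −1.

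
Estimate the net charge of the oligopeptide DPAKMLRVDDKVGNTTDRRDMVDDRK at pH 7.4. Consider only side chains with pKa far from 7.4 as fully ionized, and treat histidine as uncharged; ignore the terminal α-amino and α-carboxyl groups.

0

The side chains ionized at physiological pH are Lys/Arg (+1) and Asp/Glu (−1); with His treated as neutral, nothing else contributes.
Positive (K, R): K4, R7, K11, R18, R19, R25, K26 → +7.
Negative (D, E): D1, D9, D10, D17, D20, D23, D24 → −7.
Net charge = (+7) + (−7) = 0.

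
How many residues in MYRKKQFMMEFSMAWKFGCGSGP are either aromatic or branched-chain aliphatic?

Aromatic: F, W, Y. Branched-chain aliphatic: I, L, V.
Aromatic residues here: Y2, F7, F11, W15, F17 (5).
Branched-chain aliphatic residues here: none (0).
The two groups share no amino acid, so total = 5 + 0 = 5.

5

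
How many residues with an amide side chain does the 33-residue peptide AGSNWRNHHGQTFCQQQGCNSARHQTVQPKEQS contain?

10

Only N (asparagine) and Q (glutamine) carry a side-chain carboxamide.
Matching residues: N4, N7, Q11, Q15, Q16, Q17, N20, Q25, Q28, Q32.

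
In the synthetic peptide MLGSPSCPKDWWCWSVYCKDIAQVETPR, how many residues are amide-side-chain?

Asparagine (N) and glutamine (Q) have uncharged amide side chains.
Matching residues: Q23.

1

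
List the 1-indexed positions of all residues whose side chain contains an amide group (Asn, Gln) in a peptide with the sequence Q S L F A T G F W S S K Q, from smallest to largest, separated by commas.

1, 13

Matching residues: Q1, Q13.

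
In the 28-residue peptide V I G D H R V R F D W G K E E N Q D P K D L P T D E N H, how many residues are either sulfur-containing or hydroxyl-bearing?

1

Sulfur-containing: C, M. Hydroxyl-bearing: S, T, Y.
Sulfur-containing residues here: none (0).
Hydroxyl-bearing residues here: T24 (1).
The two groups share no amino acid, so total = 0 + 1 = 1.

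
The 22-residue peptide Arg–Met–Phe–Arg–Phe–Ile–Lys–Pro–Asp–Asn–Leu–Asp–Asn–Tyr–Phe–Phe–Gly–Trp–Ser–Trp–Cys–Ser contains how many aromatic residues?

7

F, W, and Y each carry an aromatic ring on the side chain.
Matching residues: Phe3, Phe5, Tyr14, Phe15, Phe16, Trp18, Trp20.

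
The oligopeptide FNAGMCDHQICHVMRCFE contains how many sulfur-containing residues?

5

Cysteine (C, thiol) and methionine (M, thioether) are the two sulfur-containing amino acids.
Matching residues: M5, C6, C11, M14, C16.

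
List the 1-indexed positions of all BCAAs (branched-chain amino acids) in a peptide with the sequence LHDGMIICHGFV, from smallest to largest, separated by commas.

The BCAAs are Val, Leu, and Ile — aliphatic side chains with a branch point.
Matching residues: L1, I6, I7, V12.

1, 6, 7, 12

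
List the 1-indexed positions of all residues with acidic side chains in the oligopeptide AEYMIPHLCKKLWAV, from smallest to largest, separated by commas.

2

Aspartate (D) and glutamate (E) have carboxylic-acid side chains and are the acidic amino acids.
Matching residues: E2.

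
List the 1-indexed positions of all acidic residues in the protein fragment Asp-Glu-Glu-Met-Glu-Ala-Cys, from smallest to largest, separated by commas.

The acidic residues are Asp (D) and Glu (E), whose side chains end in a carboxylate group.
Matching residues: Asp1, Glu2, Glu3, Glu5.

1, 2, 3, 5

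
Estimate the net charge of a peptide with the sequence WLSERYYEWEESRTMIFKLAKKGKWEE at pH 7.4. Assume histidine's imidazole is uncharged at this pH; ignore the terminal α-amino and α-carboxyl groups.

0

At pH ~7.4 the Lys and Arg side chains are protonated (+1), the Asp and Glu side chains are deprotonated (−1), and with His taken as neutral all other side chains carry no charge.
Positive (K, R): R5, R13, K18, K21, K22, K24 → +6.
Negative (D, E): E4, E8, E10, E11, E26, E27 → −6.
Net charge = (+6) + (−6) = 0.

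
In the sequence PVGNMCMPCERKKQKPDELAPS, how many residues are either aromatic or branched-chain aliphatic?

2

Aromatic: F, W, Y. Branched-chain aliphatic: I, L, V.
Aromatic residues here: none (0).
Branched-chain aliphatic residues here: V2, L19 (2).
The two groups share no amino acid, so total = 0 + 2 = 2.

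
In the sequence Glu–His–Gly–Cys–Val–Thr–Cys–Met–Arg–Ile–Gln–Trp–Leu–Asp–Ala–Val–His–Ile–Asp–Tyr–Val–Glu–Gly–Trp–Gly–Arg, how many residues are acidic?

Aspartate (D) and glutamate (E) have carboxylic-acid side chains and are the acidic amino acids.
Matching residues: Glu1, Asp14, Asp19, Glu22.

4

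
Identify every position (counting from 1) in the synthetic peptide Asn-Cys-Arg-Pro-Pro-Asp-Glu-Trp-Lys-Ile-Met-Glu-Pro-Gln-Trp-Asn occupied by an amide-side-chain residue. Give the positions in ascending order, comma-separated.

Asparagine (N) and glutamine (Q) have uncharged amide side chains.
Matching residues: Asn1, Gln14, Asn16.

1, 14, 16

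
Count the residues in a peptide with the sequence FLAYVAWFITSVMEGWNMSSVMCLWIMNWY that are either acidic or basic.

Acidic: D, E. Basic: H, K, R.
Acidic residues here: E14 (1).
Basic residues here: none (0).
The two groups share no amino acid, so total = 1 + 0 = 1.

1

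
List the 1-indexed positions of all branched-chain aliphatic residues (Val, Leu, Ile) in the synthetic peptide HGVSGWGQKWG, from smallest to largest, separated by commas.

3

Matching residues: V3.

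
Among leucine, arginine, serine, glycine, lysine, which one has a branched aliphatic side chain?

V, L, and I make up the branched-chain aliphatic group.
Of the listed options, only leucine belongs to this group.

leucine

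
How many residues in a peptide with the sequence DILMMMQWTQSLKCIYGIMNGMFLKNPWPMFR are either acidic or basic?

Acidic: D, E. Basic: H, K, R.
Acidic residues here: D1 (1).
Basic residues here: K13, K25, R32 (3).
The two groups share no amino acid, so total = 1 + 3 = 4.

4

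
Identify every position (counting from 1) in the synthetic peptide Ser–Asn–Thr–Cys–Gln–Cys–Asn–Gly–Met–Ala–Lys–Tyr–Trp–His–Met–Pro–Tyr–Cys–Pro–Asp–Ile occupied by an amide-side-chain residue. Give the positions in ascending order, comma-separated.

2, 5, 7

The amide-side-chain residues are Asn (N) and Gln (Q).
Matching residues: Asn2, Gln5, Asn7.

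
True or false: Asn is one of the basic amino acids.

False

K, R, and H are the three residues with basic side chains (ε-amine, guanidinium, and imidazole respectively).
Asparagine is not in this group.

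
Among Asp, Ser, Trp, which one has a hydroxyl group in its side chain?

The –OH-bearing residues are Ser, Thr (aliphatic alcohols), and Tyr (phenol).
Of the listed options, only Ser belongs to this group.

Ser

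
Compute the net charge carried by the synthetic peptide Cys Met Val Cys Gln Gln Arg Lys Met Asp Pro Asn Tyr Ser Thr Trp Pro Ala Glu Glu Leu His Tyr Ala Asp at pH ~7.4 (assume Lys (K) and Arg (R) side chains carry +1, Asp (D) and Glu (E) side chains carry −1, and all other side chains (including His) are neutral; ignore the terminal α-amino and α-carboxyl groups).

-2

Positive (K, R): Arg7, Lys8 → +2.
Negative (D, E): Asp10, Glu19, Glu20, Asp25 → −4.
Net charge = (+2) + (−4) = −2.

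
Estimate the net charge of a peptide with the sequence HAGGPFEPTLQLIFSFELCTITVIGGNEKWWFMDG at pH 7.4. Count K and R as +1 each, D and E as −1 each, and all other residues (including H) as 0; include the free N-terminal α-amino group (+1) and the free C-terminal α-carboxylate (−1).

-3

Positive (K, R): K29 → +1.
Negative (D, E): E7, E17, E28, D34 → −4.
The N-terminus (+1) and C-terminus (−1) cancel.
Net charge = (+1) + (−4) = −3.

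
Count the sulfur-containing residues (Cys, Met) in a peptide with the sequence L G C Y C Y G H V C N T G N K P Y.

Matching residues: C3, C5, C10.

3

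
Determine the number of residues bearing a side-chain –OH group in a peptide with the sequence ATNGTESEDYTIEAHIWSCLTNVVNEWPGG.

S, T, and Y are the three residues with a side-chain hydroxyl.
Matching residues: T2, T5, S7, Y10, T11, S18, T21.

7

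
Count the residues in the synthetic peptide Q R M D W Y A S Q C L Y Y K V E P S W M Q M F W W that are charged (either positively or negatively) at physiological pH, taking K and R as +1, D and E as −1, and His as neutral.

Charged side chains at pH ~7.4: K, R (positive); D, E (negative).
Matching residues: R2, D4, K14, E16.

4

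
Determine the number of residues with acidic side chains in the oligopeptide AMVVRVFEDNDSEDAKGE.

6

The acidic residues are Asp (D) and Glu (E), whose side chains end in a carboxylate group.
Matching residues: E8, D9, D11, E13, D14, E18.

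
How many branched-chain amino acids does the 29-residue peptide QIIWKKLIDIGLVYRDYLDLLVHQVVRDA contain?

13

The BCAAs are Val, Leu, and Ile — aliphatic side chains with a branch point.
Matching residues: I2, I3, L7, I8, I10, L12, V13, L18, L20, L21, V22, V25, V26.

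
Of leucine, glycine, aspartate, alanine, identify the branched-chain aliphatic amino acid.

V, L, and I make up the branched-chain aliphatic group.
Of the listed options, only leucine belongs to this group.

leucine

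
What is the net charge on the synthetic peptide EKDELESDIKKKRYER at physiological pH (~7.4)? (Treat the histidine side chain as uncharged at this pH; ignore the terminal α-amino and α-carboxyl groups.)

At pH ~7.4 the Lys and Arg side chains are protonated (+1), the Asp and Glu side chains are deprotonated (−1), and with His taken as neutral all other side chains carry no charge.
Positive (K, R): K2, K10, K11, K12, R13, R16 → +6.
Negative (D, E): E1, D3, E4, E6, D8, E15 → −6.
Net charge = (+6) + (−6) = 0.

0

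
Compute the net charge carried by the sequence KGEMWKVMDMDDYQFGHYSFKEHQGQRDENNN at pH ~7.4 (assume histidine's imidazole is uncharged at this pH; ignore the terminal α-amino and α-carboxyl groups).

At pH ~7.4 the Lys and Arg side chains are protonated (+1), the Asp and Glu side chains are deprotonated (−1), and with His taken as neutral all other side chains carry no charge.
Positive (K, R): K1, K6, K21, R27 → +4.
Negative (D, E): E3, D9, D11, D12, E22, D28, E29 → −7.
Net charge = (+4) + (−7) = −3.

-3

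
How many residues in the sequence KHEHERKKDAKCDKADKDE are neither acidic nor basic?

3

Acidic: D, E. Basic: K, R, H. All other residues are neither.
Matching residues: A10, C12, A15.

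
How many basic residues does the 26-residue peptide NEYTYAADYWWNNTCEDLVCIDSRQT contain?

1

Lysine (K), arginine (R), and histidine (H) have basic, nitrogen-containing side chains.
Matching residues: R24.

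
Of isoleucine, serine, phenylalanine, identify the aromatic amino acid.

phenylalanine

Phenylalanine (F), tryptophan (W), and tyrosine (Y) have aromatic ring side chains.
Of the listed options, only phenylalanine belongs to this group.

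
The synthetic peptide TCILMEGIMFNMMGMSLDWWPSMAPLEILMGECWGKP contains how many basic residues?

1

Lysine (K), arginine (R), and histidine (H) have basic, nitrogen-containing side chains.
Matching residues: K36.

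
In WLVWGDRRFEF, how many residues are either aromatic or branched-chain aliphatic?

6

Aromatic: F, W, Y. Branched-chain aliphatic: I, L, V.
Aromatic residues here: W1, W4, F9, F11 (4).
Branched-chain aliphatic residues here: L2, V3 (2).
The two groups share no amino acid, so total = 4 + 2 = 6.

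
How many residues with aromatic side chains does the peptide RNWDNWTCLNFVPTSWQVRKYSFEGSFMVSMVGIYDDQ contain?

8

F, W, and Y each carry an aromatic ring on the side chain.
Matching residues: W3, W6, F11, W16, Y21, F23, F27, Y35.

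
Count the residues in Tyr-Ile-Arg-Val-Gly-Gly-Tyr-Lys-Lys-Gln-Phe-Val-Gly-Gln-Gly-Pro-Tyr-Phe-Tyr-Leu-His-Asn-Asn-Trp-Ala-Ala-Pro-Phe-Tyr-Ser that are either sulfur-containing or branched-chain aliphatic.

4

Sulfur-containing: C, M. Branched-chain aliphatic: I, L, V.
Sulfur-containing residues here: none (0).
Branched-chain aliphatic residues here: Ile2, Val4, Val12, Leu20 (4).
The two groups share no amino acid, so total = 0 + 4 = 4.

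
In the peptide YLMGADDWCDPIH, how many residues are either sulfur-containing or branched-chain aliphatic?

Sulfur-containing: C, M. Branched-chain aliphatic: I, L, V.
Sulfur-containing residues here: M3, C9 (2).
Branched-chain aliphatic residues here: L2, I12 (2).
The two groups share no amino acid, so total = 2 + 2 = 4.

4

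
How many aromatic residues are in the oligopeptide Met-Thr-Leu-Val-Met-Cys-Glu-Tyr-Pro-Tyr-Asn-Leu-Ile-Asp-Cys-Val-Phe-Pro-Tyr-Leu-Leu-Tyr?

Phenylalanine (F), tryptophan (W), and tyrosine (Y) have aromatic ring side chains.
Matching residues: Tyr8, Tyr10, Phe17, Tyr19, Tyr22.

5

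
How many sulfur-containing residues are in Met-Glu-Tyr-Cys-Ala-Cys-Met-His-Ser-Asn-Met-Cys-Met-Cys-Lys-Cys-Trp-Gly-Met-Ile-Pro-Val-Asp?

Cysteine (C, thiol) and methionine (M, thioether) are the two sulfur-containing amino acids.
Matching residues: Met1, Cys4, Cys6, Met7, Met11, Cys12, Met13, Cys14, Cys16, Met19.

10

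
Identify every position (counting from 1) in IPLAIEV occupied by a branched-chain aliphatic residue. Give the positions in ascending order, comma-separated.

1, 3, 5, 7

The BCAAs are Val, Leu, and Ile — aliphatic side chains with a branch point.
Matching residues: I1, L3, I5, V7.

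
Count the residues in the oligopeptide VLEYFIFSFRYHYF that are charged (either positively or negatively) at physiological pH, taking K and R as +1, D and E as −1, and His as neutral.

Charged side chains at pH ~7.4: K, R (positive); D, E (negative).
Matching residues: E3, R10.

2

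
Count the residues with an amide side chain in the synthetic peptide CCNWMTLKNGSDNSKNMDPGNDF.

The amide-side-chain residues are Asn (N) and Gln (Q).
Matching residues: N3, N9, N13, N16, N21.

5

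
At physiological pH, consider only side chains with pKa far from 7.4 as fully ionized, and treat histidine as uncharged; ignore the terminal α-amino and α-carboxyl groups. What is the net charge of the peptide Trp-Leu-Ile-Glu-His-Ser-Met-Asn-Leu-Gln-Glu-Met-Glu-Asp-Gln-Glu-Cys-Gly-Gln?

-5

At pH ~7.4 the Lys and Arg side chains are protonated (+1), the Asp and Glu side chains are deprotonated (−1), and with His taken as neutral all other side chains carry no charge.
Positive (K, R): none → +0.
Negative (D, E): Glu4, Glu11, Glu13, Asp14, Glu16 → −5.
Net charge = (+0) + (−5) = −5.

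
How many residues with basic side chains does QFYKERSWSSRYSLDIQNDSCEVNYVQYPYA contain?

K, R, and H are the three residues with basic side chains (ε-amine, guanidinium, and imidazole respectively).
Matching residues: K4, R6, R11.

3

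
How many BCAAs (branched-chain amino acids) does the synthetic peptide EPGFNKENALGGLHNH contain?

V, L, and I make up the branched-chain aliphatic group.
Matching residues: L10, L13.

2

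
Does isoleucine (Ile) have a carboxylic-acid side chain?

Only D (aspartate) and E (glutamate) carry a side-chain carboxylic acid.
Isoleucine is not in this group.

No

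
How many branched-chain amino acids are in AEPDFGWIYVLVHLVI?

Valine (V), leucine (L), and isoleucine (I) are the branched-chain amino acids.
Matching residues: I8, V10, L11, V12, L14, V15, I16.

7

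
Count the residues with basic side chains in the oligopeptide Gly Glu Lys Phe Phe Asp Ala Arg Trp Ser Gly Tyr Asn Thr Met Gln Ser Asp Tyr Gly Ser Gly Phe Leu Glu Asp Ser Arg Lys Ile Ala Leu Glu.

4

Lysine (K), arginine (R), and histidine (H) have basic, nitrogen-containing side chains.
Matching residues: Lys3, Arg8, Arg28, Lys29.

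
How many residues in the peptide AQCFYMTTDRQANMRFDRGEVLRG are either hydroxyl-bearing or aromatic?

5

Hydroxyl-bearing: S, T, Y. Aromatic: F, W, Y.
Hydroxyl-bearing residues here: Y5, T7, T8 (3).
Aromatic residues here: F4, Y5, F16 (3).
Y is in both groups, so the 1 Y residue must not be double-counted.
Total = 3 + 3 − 1 = 5.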